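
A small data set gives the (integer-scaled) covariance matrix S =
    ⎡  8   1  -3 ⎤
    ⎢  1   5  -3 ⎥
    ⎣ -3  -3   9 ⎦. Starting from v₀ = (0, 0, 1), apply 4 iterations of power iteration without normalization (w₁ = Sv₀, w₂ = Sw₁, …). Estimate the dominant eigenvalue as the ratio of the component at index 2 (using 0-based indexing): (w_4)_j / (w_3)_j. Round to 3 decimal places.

w1 = Sv₀ = (8·0 + 1·0 + (-3)·1; 1·0 + 5·0 + (-3)·1; (-3)·0 + (-3)·0 + 9·1) = (-3, -3, 9)
w2 = Sw1 = (8·(-3) + 1·(-3) + (-3)·9; 1·(-3) + 5·(-3) + (-3)·9; (-3)·(-3) + (-3)·(-3) + 9·9) = (-54, -45, 99)
w3 = Sw2 = (-774, -576, 1188)
w4 = Sw3 = (-10332, -7218, 14742)
Ratio at component: 14742 / 1188 = 12.409

12.409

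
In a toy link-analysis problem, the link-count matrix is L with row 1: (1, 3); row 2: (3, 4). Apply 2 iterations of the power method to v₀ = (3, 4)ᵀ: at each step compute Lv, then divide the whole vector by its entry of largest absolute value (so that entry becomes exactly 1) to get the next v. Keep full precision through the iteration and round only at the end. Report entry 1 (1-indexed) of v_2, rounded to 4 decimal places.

0.6207

Lv0 = (15.00000, 25.00000); divide by 25.00000 → v1 = (0.60000, 1.00000)
Lv1 = (3.60000, 5.80000); divide by 5.80000 → v2 = (0.62069, 1.00000)
Requested entry of v2: 90/145 = 0.6207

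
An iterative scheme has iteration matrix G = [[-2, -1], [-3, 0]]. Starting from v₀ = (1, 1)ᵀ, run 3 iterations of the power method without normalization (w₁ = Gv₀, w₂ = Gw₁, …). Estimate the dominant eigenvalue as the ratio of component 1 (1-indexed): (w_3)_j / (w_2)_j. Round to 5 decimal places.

λ ≈ -3.00000

w1 = Gv₀ = (-3, -3)
w2 = Gw1 = (9, 9)
w3 = Gw2 = (-27, -27)
Ratio at component: -27 / 9 = -3.00000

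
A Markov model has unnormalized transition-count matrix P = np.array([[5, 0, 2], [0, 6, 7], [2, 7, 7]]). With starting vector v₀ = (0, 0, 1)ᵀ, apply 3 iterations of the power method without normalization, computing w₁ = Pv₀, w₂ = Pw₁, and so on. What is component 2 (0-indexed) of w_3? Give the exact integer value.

w1 = Pv₀ = (5·0 + 0·0 + 2·1; 0·0 + 6·0 + 7·1; 2·0 + 7·0 + 7·1) = (2, 7, 7)
w2 = Pw1 = (5·2 + 0·7 + 2·7; 0·2 + 6·7 + 7·7; 2·2 + 7·7 + 7·7) = (24, 91, 102)
w3 = Pw2 = (324, 1260, 1399)
The requested component of w3 is 1399.

1399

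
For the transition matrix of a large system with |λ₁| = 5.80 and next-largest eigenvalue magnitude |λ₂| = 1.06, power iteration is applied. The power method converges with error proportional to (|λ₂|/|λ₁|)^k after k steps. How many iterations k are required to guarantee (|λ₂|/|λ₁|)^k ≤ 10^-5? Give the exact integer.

7

|λ₂/λ₁| = 1.06/5.80 = 0.18276
Need k ≥ ln(10^-5) / ln(0.18276) = -11.5129 / -1.6996 ≈ 6.774
Smallest integer k satisfying the bound: 7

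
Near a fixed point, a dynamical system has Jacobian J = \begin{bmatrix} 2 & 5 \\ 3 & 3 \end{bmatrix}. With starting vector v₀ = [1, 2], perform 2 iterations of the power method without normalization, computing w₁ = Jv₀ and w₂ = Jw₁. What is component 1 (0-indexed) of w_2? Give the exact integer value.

63

w1 = Jv₀ = (2·1 + 5·2; 3·1 + 3·2) = (12, 9)
w2 = Jw1 = (2·12 + 5·9; 3·12 + 3·9) = (69, 63)
The requested component of w2 is 63.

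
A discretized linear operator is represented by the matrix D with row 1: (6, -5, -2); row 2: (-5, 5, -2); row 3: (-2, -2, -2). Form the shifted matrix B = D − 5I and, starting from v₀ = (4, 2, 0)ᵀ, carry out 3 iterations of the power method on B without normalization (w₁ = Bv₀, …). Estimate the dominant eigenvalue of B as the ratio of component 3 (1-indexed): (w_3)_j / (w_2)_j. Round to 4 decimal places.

-9.5294

B = D − 5I has rows (1, -5, -2); (-5, 0, -2); (-2, -2, -7)
w1 = Bv₀ = (1·4 + (-5)·2 + (-2)·0; (-5)·4 + 0·2 + (-2)·0; (-2)·4 + (-2)·2 + (-7)·0) = (-6, -20, -12)
w2 = Bw1 = (1·(-6) + (-5)·(-20) + (-2)·(-12); (-5)·(-6) + 0·(-20) + (-2)·(-12); (-2)·(-6) + (-2)·(-20) + (-7)·(-12)) = (118, 54, 136)
w3 = Bw2 = (-424, -862, -1296)
Ratio: -1296/136 = -9.5294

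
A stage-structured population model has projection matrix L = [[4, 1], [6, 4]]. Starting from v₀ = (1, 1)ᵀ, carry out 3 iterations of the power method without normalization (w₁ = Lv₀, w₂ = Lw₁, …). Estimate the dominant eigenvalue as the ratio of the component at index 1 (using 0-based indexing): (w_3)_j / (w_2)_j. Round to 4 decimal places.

w1 = Lv₀ = (4·1 + 1·1; 6·1 + 4·1) = (5, 10)
w2 = Lw1 = (4·5 + 1·10; 6·5 + 4·10) = (30, 70)
w3 = Lw2 = (190, 460)
Ratio at component: 460 / 70 = 6.5714

6.5714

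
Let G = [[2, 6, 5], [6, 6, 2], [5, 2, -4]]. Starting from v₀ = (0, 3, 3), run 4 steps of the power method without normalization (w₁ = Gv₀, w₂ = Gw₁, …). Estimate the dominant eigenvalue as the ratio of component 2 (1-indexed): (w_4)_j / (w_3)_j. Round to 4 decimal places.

λ ≈ 12.3311

w1 = Gv₀ = (2·0 + 6·3 + 5·3; 6·0 + 6·3 + 2·3; 5·0 + 2·3 + (-4)·3) = (33, 24, -6)
w2 = Gw1 = (2·33 + 6·24 + 5·(-6); 6·33 + 6·24 + 2·(-6); 5·33 + 2·24 + (-4)·(-6)) = (180, 330, 237)
w3 = Gw2 = (3525, 3534, 612)
w4 = Gw3 = (31314, 43578, 22245)
Ratio at component: 43578 / 3534 = 12.3311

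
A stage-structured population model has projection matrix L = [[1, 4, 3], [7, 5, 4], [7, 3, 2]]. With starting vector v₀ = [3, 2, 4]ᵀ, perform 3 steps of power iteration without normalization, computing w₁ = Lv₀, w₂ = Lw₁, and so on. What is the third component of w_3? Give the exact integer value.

w1 = Lv₀ = (1·3 + 4·2 + 3·4; 7·3 + 5·2 + 4·4; 7·3 + 3·2 + 2·4) = (23, 47, 35)
w2 = Lw1 = (1·23 + 4·47 + 3·35; 7·23 + 5·47 + 4·35; 7·23 + 3·47 + 2·35) = (316, 536, 372)
w3 = Lw2 = (3576, 6380, 4564)
The requested component of w3 is 4564.

4564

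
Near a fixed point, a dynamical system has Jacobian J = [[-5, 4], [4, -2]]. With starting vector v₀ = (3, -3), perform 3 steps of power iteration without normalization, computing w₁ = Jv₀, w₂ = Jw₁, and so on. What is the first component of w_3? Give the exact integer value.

w1 = Jv₀ = (-27, 18)
w2 = Jw1 = (207, -144)
w3 = Jw2 = (-1611, 1116)
The requested component of w3 is -1611.

-1611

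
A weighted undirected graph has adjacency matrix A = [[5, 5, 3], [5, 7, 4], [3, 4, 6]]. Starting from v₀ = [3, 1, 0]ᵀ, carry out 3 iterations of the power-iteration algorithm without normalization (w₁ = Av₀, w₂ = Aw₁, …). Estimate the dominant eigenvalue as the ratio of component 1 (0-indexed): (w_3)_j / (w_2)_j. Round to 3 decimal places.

14.023

w1 = Av₀ = (20, 22, 13)
w2 = Aw1 = (249, 306, 226)
w3 = Aw2 = (3453, 4291, 3327)
Ratio at component: 4291 / 306 = 14.023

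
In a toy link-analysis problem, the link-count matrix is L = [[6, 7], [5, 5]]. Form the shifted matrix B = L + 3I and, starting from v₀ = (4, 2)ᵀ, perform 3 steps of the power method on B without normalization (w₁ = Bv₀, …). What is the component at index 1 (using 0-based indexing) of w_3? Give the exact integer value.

7814

B = L + 3I has rows (9, 7); (5, 8)
w1 = Bv₀ = (9·4 + 7·2; 5·4 + 8·2) = (50, 36)
w2 = Bw1 = (9·50 + 7·36; 5·50 + 8·36) = (702, 538)
w3 = Bw2 = (10084, 7814)
Requested component of w3: 7814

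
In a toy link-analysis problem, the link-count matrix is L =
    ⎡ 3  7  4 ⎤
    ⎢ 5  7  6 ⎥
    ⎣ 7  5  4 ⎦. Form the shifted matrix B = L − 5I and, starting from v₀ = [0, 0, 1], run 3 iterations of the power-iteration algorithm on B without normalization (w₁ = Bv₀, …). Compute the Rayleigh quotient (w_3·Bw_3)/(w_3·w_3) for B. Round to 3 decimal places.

μ ≈ 10.647

B = L − 5I has rows (-2, 7, 4); (5, 2, 6); (7, 5, -1)
w1 = Bv₀ = (4, 6, -1)
w2 = Bw1 = (30, 26, 59)
w3 = Bw2 = (358, 556, 281)
Bw3 = (4300, 4588, 5005)
w3·Bw3 = 5496733; w3·w3 = 516261; μ ≈ 5496733/516261 = 10.647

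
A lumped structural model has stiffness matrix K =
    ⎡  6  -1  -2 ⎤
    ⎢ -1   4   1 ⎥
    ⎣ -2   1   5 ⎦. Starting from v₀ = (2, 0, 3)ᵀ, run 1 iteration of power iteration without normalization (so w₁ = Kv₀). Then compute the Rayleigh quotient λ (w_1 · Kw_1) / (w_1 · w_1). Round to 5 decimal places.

w1 = Kv₀ = (6·2 + (-1)·0 + (-2)·3; (-1)·2 + 4·0 + 1·3; (-2)·2 + 1·0 + 5·3) = (6, 1, 11)
Kw1 = (13, 9, 44)
w1·Kw1 = 6·13 + 1·9 + 11·44 = 571; w1·w1 = 6·6 + 1·1 + 11·11 = 158
λ ≈ 571/158 = 3.61392

3.61392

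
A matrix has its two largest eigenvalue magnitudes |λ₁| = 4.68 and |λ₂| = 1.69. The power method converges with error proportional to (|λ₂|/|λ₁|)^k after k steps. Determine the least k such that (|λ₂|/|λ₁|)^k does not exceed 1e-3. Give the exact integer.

7

|λ₂/λ₁| = 1.69/4.68 = 0.36111
Need k ≥ ln(1e-3) / ln(0.36111) = -6.9078 / -1.0186 ≈ 6.782
Smallest integer k satisfying the bound: 7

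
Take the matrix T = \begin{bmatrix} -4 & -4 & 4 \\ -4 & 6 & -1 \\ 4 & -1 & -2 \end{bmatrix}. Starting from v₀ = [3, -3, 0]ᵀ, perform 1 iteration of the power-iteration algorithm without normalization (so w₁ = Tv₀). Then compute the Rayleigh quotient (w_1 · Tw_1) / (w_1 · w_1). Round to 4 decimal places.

5.2000

w1 = Tv₀ = ((-4)·3 + (-4)·(-3) + 4·0; (-4)·3 + 6·(-3) + (-1)·0; 4·3 + (-1)·(-3) + (-2)·0) = (0, -30, 15)
Tw1 = (180, -195, 0)
w1·Tw1 = 0·180 + (-30)·(-195) + 15·0 = 5850; w1·w1 = 0·0 + (-30)·(-30) + 15·15 = 1125
λ ≈ 5850/1125 = 5.2000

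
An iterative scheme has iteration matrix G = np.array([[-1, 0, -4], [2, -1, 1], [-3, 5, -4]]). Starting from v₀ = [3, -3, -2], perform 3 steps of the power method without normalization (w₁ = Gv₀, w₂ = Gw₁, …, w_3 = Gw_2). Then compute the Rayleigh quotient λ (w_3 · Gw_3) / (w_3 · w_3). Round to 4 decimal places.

-7.5554

w1 = Gv₀ = ((-1)·3 + 0·(-3) + (-4)·(-2); 2·3 + (-1)·(-3) + 1·(-2); (-3)·3 + 5·(-3) + (-4)·(-2)) = (5, 7, -16)
w2 = Gw1 = ((-1)·5 + 0·7 + (-4)·(-16); 2·5 + (-1)·7 + 1·(-16); (-3)·5 + 5·7 + (-4)·(-16)) = (59, -13, 84)
w3 = Gw2 = (-395, 215, -578)
Gw3 = (2707, -1583, 4572)
w3·Gw3 = (-395)·2707 + 215·(-1583) + (-578)·4572 = -4052226; w3·w3 = (-395)·(-395) + 215·215 + (-578)·(-578) = 536334
λ ≈ -4052226/536334 = -7.5554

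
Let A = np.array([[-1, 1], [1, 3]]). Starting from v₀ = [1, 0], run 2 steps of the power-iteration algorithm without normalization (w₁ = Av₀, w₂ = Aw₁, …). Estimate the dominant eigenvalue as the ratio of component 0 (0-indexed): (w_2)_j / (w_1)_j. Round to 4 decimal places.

w1 = Av₀ = (-1, 1)
w2 = Aw1 = (2, 2)
Ratio at component: 2 / -1 = -2.0000

-2.0000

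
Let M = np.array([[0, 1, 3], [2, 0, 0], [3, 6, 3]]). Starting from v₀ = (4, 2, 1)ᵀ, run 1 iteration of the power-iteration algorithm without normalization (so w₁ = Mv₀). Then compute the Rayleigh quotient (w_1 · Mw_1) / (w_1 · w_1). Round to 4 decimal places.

5.3949

w1 = Mv₀ = (0·4 + 1·2 + 3·1; 2·4 + 0·2 + 0·1; 3·4 + 6·2 + 3·1) = (5, 8, 27)
Mw1 = (89, 10, 144)
w1·Mw1 = 5·89 + 8·10 + 27·144 = 4413; w1·w1 = 5·5 + 8·8 + 27·27 = 818
λ ≈ 4413/818 = 5.3949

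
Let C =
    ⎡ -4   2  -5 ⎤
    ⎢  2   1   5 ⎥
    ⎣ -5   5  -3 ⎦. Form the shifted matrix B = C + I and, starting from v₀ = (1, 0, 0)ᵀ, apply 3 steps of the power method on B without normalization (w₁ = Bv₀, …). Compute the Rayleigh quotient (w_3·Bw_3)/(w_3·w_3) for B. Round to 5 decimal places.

μ ≈ -9.57064

B = C + I has rows (-3, 2, -5); (2, 2, 5); (-5, 5, -2)
w1 = Bv₀ = ((-3)·1 + 2·0 + (-5)·0; 2·1 + 2·0 + 5·0; (-5)·1 + 5·0 + (-2)·0) = (-3, 2, -5)
w2 = Bw1 = ((-3)·(-3) + 2·2 + (-5)·(-5); 2·(-3) + 2·2 + 5·(-5); (-5)·(-3) + 5·2 + (-2)·(-5)) = (38, -27, 35)
w3 = Bw2 = (-343, 197, -395)
Bw3 = (3398, -2267, 3490)
w3·Bw3 = -2990663; w3·w3 = 312483; μ ≈ -2990663/312483 = -9.57064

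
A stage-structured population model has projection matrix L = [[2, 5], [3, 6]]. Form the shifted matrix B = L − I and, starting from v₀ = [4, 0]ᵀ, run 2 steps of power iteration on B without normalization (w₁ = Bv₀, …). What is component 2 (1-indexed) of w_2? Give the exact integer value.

72

B = L − I has rows (1, 5); (3, 5)
w1 = Bv₀ = (1·4 + 5·0; 3·4 + 5·0) = (4, 12)
w2 = Bw1 = (1·4 + 5·12; 3·4 + 5·12) = (64, 72)
Requested component of w2: 72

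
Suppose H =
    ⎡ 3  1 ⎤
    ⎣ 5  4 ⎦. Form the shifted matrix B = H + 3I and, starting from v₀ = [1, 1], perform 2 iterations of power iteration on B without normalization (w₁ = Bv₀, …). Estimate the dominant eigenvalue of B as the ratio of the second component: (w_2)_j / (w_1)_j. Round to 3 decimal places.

9.917

B = H + 3I has rows (6, 1); (5, 7)
w1 = Bv₀ = (7, 12)
w2 = Bw1 = (54, 119)
Ratio: 119/12 = 9.917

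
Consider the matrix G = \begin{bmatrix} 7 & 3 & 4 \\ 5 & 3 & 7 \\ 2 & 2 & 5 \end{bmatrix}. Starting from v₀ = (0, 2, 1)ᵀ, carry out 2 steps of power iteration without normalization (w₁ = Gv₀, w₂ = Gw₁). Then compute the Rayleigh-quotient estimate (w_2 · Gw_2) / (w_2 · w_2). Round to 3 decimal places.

w1 = Gv₀ = (7·0 + 3·2 + 4·1; 5·0 + 3·2 + 7·1; 2·0 + 2·2 + 5·1) = (10, 13, 9)
w2 = Gw1 = (7·10 + 3·13 + 4·9; 5·10 + 3·13 + 7·9; 2·10 + 2·13 + 5·9) = (145, 152, 91)
Gw2 = (1835, 1818, 1049)
w2·Gw2 = 145·1835 + 152·1818 + 91·1049 = 637870; w2·w2 = 145·145 + 152·152 + 91·91 = 52410
λ ≈ 637870/52410 = 12.171

λ ≈ 12.171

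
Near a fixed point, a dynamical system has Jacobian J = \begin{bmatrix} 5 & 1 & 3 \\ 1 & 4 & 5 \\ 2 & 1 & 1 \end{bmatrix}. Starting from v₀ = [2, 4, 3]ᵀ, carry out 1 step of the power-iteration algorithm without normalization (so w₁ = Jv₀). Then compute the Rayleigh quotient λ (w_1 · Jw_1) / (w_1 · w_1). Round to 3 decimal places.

w1 = Jv₀ = (23, 33, 11)
Jw1 = (181, 210, 90)
w1·Jw1 = 23·181 + 33·210 + 11·90 = 12083; w1·w1 = 23·23 + 33·33 + 11·11 = 1739
λ ≈ 12083/1739 = 6.948

6.948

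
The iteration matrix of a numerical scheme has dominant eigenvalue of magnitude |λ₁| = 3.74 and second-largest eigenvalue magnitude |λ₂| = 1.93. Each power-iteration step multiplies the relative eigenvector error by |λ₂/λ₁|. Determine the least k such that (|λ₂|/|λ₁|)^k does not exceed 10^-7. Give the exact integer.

|λ₂/λ₁| = 1.93/3.74 = 0.51604
Need k ≥ ln(10^-7) / ln(0.51604) = -16.1181 / -0.6616 ≈ 24.364
Smallest integer k satisfying the bound: 25

25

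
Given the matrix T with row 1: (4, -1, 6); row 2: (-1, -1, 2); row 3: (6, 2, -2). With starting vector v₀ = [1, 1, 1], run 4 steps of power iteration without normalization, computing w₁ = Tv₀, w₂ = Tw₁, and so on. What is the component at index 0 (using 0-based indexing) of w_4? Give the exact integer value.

w1 = Tv₀ = (9, 0, 6)
w2 = Tw1 = (72, 3, 42)
w3 = Tw2 = (537, 9, 354)
w4 = Tw3 = (4263, 162, 2532)
The requested component of w4 is 4263.

4263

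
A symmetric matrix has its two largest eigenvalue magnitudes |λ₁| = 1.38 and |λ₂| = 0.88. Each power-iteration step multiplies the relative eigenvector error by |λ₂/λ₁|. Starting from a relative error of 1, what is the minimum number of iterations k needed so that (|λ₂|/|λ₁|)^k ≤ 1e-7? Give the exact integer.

|λ₂/λ₁| = 0.88/1.38 = 0.63768
Need k ≥ ln(1e-7) / ln(0.63768) = -16.1181 / -0.4499 ≈ 35.825
Smallest integer k satisfying the bound: 36

36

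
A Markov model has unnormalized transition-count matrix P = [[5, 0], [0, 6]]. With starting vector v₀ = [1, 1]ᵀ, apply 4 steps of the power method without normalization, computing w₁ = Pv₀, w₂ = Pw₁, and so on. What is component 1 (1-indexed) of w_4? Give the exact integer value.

625

w1 = Pv₀ = (5·1 + 0·1; 0·1 + 6·1) = (5, 6)
w2 = Pw1 = (5·5 + 0·6; 0·5 + 6·6) = (25, 36)
w3 = Pw2 = (125, 216)
w4 = Pw3 = (625, 1296)
The requested component of w4 is 625.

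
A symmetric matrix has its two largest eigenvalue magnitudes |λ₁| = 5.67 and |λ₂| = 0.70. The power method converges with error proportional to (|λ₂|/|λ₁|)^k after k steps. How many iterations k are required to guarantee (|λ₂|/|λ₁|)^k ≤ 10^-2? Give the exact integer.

3

|λ₂/λ₁| = 0.70/5.67 = 0.12346
Need k ≥ ln(10^-2) / ln(0.12346) = -4.6052 / -2.0919 ≈ 2.201
Smallest integer k satisfying the bound: 3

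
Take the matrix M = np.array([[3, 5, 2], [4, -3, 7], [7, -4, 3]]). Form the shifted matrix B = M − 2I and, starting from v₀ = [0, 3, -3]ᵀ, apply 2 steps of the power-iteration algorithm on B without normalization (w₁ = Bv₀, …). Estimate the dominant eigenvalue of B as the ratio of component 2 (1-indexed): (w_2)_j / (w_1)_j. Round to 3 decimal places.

μ ≈ -3.083

B = M − 2I has rows (1, 5, 2); (4, -5, 7); (7, -4, 1)
w1 = Bv₀ = (1·0 + 5·3 + 2·(-3); 4·0 + (-5)·3 + 7·(-3); 7·0 + (-4)·3 + 1·(-3)) = (9, -36, -15)
w2 = Bw1 = (1·9 + 5·(-36) + 2·(-15); 4·9 + (-5)·(-36) + 7·(-15); 7·9 + (-4)·(-36) + 1·(-15)) = (-201, 111, 192)
Ratio: 111/-36 = -3.083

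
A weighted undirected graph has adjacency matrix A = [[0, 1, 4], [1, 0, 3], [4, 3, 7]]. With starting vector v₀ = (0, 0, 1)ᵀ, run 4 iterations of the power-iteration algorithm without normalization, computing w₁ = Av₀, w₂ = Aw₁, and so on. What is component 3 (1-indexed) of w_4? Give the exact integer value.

w1 = Av₀ = (4, 3, 7)
w2 = Aw1 = (31, 25, 74)
w3 = Aw2 = (321, 253, 717)
w4 = Aw3 = (3121, 2472, 7062)
The requested component of w4 is 7062.

7062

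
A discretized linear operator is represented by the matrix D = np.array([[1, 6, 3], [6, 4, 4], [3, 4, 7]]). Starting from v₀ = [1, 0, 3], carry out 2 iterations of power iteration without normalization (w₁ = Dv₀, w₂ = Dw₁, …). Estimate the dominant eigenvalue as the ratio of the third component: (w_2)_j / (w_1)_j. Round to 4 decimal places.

11.2500

w1 = Dv₀ = (1·1 + 6·0 + 3·3; 6·1 + 4·0 + 4·3; 3·1 + 4·0 + 7·3) = (10, 18, 24)
w2 = Dw1 = (1·10 + 6·18 + 3·24; 6·10 + 4·18 + 4·24; 3·10 + 4·18 + 7·24) = (190, 228, 270)
Ratio at component: 270 / 24 = 11.2500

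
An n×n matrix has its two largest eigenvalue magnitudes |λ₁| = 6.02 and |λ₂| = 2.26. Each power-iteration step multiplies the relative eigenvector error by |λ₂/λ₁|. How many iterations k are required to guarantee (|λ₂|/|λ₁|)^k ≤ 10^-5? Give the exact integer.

12

|λ₂/λ₁| = 2.26/6.02 = 0.37542
Need k ≥ ln(10^-5) / ln(0.37542) = -11.5129 / -0.9797 ≈ 11.751
Smallest integer k satisfying the bound: 12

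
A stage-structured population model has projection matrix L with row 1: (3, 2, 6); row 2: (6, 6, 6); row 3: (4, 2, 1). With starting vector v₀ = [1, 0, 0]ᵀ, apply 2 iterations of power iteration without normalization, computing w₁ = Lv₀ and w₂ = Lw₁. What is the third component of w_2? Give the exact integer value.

28

w1 = Lv₀ = (3, 6, 4)
w2 = Lw1 = (45, 78, 28)
The requested component of w2 is 28.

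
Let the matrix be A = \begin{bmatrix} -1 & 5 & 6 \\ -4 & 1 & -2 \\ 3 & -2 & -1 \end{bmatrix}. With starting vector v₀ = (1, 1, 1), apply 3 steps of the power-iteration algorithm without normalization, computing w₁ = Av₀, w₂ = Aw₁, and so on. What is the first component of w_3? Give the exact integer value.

w1 = Av₀ = ((-1)·1 + 5·1 + 6·1; (-4)·1 + 1·1 + (-2)·1; 3·1 + (-2)·1 + (-1)·1) = (10, -5, 0)
w2 = Aw1 = ((-1)·10 + 5·(-5) + 6·0; (-4)·10 + 1·(-5) + (-2)·0; 3·10 + (-2)·(-5) + (-1)·0) = (-35, -45, 40)
w3 = Aw2 = (50, 15, -55)
The requested component of w3 is 50.

50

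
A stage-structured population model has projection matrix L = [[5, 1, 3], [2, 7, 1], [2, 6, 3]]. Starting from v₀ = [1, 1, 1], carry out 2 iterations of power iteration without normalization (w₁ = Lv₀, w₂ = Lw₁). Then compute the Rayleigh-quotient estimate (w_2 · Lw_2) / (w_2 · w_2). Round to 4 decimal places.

w1 = Lv₀ = (5·1 + 1·1 + 3·1; 2·1 + 7·1 + 1·1; 2·1 + 6·1 + 3·1) = (9, 10, 11)
w2 = Lw1 = (5·9 + 1·10 + 3·11; 2·9 + 7·10 + 1·11; 2·9 + 6·10 + 3·11) = (88, 99, 111)
Lw2 = (872, 980, 1103)
w2·Lw2 = 88·872 + 99·980 + 111·1103 = 296189; w2·w2 = 88·88 + 99·99 + 111·111 = 29866
λ ≈ 296189/29866 = 9.9173

λ ≈ 9.9173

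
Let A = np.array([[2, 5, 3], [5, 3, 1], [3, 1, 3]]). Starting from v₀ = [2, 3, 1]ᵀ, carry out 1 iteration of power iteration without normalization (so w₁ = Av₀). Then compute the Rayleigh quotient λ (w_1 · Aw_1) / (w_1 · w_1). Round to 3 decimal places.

λ ≈ 8.817

w1 = Av₀ = (22, 20, 12)
Aw1 = (180, 182, 122)
w1·Aw1 = 22·180 + 20·182 + 12·122 = 9064; w1·w1 = 22·22 + 20·20 + 12·12 = 1028
λ ≈ 9064/1028 = 8.817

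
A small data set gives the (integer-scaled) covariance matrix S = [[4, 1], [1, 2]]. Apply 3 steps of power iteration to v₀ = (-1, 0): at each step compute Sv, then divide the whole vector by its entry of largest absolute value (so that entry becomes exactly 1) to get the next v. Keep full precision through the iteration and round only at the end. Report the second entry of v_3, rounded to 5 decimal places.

0.39189

Sv0 = (-4.000000, -1.000000); divide by -4.000000 → v1 = (1.000000, 0.250000)
Sv1 = (4.250000, 1.500000); divide by 4.250000 → v2 = (1.000000, 0.352941)
Sv2 = (4.352941, 1.705882); divide by 4.352941 → v3 = (1.000000, 0.391892)
Requested entry of v3: -29/-74 = 0.39189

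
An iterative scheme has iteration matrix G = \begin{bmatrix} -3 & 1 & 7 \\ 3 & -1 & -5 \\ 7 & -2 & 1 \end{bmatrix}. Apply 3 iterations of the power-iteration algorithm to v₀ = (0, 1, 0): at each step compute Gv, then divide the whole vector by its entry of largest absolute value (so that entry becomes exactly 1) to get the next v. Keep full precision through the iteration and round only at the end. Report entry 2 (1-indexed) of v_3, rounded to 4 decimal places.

0.7007

Gv0 = (1.00000, -1.00000, -2.00000); divide by -2.00000 → v1 = (-0.50000, 0.50000, 1.00000)
Gv1 = (9.00000, -7.00000, -3.50000); divide by 9.00000 → v2 = (1.00000, -0.77778, -0.38889)
Gv2 = (-6.50000, 5.72222, 8.16667); divide by 8.16667 → v3 = (-0.79592, 0.70068, 1.00000)
Requested entry of v3: -103/-147 = 0.7007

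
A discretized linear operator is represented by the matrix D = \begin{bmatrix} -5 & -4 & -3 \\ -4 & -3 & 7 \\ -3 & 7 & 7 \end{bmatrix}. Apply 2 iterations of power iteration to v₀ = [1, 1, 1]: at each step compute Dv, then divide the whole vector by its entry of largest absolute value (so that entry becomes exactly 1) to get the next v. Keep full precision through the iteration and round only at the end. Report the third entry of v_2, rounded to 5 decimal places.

0.90400

Dv0 = (-12.000000, 0.000000, 11.000000); divide by -12.000000 → v1 = (1.000000, 0.000000, -0.916667)
Dv1 = (-2.250000, -10.416667, -9.416667); divide by -10.416667 → v2 = (0.216000, 1.000000, 0.904000)
Requested entry of v2: 113/125 = 0.90400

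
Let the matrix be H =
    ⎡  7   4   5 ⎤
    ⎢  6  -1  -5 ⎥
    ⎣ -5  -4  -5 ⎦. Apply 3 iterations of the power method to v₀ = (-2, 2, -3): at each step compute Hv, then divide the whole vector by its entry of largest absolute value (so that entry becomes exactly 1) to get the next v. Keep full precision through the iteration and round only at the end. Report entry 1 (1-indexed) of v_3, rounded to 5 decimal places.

1.00000

Hv0 = (-21.000000, 1.000000, 17.000000); divide by -21.000000 → v1 = (1.000000, -0.047619, -0.809524)
Hv1 = (2.761905, 10.095238, -0.761905); divide by 10.095238 → v2 = (0.273585, 1.000000, -0.075472)
Hv2 = (5.537736, 1.018868, -4.990566); divide by 5.537736 → v3 = (1.000000, 0.183986, -0.901193)
Requested entry of v3: -1174/-1174 = 1.00000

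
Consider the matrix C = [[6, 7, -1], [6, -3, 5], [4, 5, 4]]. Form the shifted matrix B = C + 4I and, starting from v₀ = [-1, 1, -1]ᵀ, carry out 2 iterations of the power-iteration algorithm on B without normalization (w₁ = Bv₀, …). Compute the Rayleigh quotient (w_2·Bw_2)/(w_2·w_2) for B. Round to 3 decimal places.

μ ≈ 14.307

B = C + 4I has rows (10, 7, -1); (6, 1, 5); (4, 5, 8)
w1 = Bv₀ = (-2, -10, -7)
w2 = Bw1 = (-83, -57, -114)
Bw2 = (-1115, -1125, -1529)
w2·Bw2 = 330976; w2·w2 = 23134; μ ≈ 330976/23134 = 14.307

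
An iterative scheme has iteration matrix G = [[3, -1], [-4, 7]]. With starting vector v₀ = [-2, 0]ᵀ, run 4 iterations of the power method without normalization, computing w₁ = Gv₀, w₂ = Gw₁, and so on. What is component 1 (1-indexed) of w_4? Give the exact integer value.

-1138

w1 = Gv₀ = (-6, 8)
w2 = Gw1 = (-26, 80)
w3 = Gw2 = (-158, 664)
w4 = Gw3 = (-1138, 5280)
The requested component of w4 is -1138.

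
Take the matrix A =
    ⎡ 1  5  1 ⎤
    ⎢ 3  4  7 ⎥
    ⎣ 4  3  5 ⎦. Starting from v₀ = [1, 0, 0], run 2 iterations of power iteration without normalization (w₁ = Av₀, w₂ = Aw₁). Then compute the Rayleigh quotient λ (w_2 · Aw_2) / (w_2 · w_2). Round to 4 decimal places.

11.2675

w1 = Av₀ = (1·1 + 5·0 + 1·0; 3·1 + 4·0 + 7·0; 4·1 + 3·0 + 5·0) = (1, 3, 4)
w2 = Aw1 = (1·1 + 5·3 + 1·4; 3·1 + 4·3 + 7·4; 4·1 + 3·3 + 5·4) = (20, 43, 33)
Aw2 = (268, 463, 374)
w2·Aw2 = 20·268 + 43·463 + 33·374 = 37611; w2·w2 = 20·20 + 43·43 + 33·33 = 3338
λ ≈ 37611/3338 = 11.2675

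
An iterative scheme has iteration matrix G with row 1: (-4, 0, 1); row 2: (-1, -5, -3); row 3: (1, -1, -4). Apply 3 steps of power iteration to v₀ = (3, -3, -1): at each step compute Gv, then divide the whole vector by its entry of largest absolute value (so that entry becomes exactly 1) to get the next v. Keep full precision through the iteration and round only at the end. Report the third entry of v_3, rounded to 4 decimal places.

Gv0 = (-13.00000, 15.00000, 10.00000); divide by 15.00000 → v1 = (-0.86667, 1.00000, 0.66667)
Gv1 = (4.13333, -6.13333, -4.53333); divide by -6.13333 → v2 = (-0.67391, 1.00000, 0.73913)
Gv2 = (3.43478, -6.54348, -4.63043); divide by -6.54348 → v3 = (-0.52492, 1.00000, 0.70764)
Requested entry of v3: 426/602 = 0.7076

0.7076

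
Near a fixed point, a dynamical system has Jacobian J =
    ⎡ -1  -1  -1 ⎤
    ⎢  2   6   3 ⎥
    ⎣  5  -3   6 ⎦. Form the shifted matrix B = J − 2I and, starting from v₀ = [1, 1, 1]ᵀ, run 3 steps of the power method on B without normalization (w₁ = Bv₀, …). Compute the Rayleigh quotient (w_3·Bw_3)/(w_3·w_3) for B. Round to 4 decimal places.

4.1810

B = J − 2I has rows (-3, -1, -1); (2, 4, 3); (5, -3, 4)
w1 = Bv₀ = ((-3)·1 + (-1)·1 + (-1)·1; 2·1 + 4·1 + 3·1; 5·1 + (-3)·1 + 4·1) = (-5, 9, 6)
w2 = Bw1 = ((-3)·(-5) + (-1)·9 + (-1)·6; 2·(-5) + 4·9 + 3·6; 5·(-5) + (-3)·9 + 4·6) = (0, 44, -28)
w3 = Bw2 = (-16, 92, -244)
Bw3 = (200, -396, -1332)
w3·Bw3 = 285376; w3·w3 = 68256; μ ≈ 285376/68256 = 4.1810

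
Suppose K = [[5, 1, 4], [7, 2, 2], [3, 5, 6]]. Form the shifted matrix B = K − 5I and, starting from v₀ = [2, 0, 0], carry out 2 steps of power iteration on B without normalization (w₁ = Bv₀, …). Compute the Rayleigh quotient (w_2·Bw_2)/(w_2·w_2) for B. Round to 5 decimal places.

B = K − 5I has rows (0, 1, 4); (7, -3, 2); (3, 5, 1)
w1 = Bv₀ = (0, 14, 6)
w2 = Bw1 = (38, -30, 76)
Bw2 = (274, 508, 40)
w2·Bw2 = -1788; w2·w2 = 8120; μ ≈ -1788/8120 = -0.22020

-0.22020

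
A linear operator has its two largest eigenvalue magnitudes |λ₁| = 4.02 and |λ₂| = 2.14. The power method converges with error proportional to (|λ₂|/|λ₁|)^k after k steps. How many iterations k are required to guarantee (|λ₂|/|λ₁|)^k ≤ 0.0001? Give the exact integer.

|λ₂/λ₁| = 2.14/4.02 = 0.53234
Need k ≥ ln(0.0001) / ln(0.53234) = -9.2103 / -0.6305 ≈ 14.609
Smallest integer k satisfying the bound: 15

15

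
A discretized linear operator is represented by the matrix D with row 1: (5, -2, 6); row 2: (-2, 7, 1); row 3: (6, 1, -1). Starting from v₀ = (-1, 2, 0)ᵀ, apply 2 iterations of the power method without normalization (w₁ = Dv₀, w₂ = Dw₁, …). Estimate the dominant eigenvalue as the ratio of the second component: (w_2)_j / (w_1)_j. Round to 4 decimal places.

w1 = Dv₀ = (-9, 16, -4)
w2 = Dw1 = (-101, 126, -34)
Ratio at component: 126 / 16 = 7.8750

7.8750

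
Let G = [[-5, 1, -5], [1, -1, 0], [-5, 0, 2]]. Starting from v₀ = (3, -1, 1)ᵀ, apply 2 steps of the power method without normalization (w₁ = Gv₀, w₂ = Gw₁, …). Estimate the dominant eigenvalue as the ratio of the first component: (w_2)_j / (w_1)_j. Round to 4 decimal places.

w1 = Gv₀ = (-21, 4, -13)
w2 = Gw1 = (174, -25, 79)
Ratio at component: 174 / -21 = -8.2857

-8.2857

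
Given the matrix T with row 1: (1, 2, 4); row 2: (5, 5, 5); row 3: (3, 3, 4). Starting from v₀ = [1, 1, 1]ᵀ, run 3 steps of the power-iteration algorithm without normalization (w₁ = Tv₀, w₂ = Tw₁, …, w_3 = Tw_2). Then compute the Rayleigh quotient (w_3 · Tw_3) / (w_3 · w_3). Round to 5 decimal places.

w1 = Tv₀ = (7, 15, 10)
w2 = Tw1 = (77, 160, 106)
w3 = Tw2 = (821, 1715, 1135)
Tw3 = (8791, 18355, 12148)
w3·Tw3 = 821·8791 + 1715·18355 + 1135·12148 = 52484216; w3·w3 = 821·821 + 1715·1715 + 1135·1135 = 4903491
λ ≈ 52484216/4903491 = 10.70344

10.70344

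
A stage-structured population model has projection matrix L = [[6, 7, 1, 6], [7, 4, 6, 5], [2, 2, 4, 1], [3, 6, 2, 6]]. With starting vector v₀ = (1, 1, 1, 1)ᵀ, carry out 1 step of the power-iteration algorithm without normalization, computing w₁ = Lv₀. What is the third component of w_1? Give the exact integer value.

9

w1 = Lv₀ = (20, 22, 9, 17)
The requested component of w1 is 9.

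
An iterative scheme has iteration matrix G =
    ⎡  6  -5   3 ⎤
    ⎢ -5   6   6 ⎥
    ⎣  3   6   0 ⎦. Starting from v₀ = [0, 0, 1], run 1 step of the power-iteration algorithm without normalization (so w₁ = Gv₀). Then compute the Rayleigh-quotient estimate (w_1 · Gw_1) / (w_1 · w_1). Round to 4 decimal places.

2.0000

w1 = Gv₀ = (3, 6, 0)
Gw1 = (-12, 21, 45)
w1·Gw1 = 3·(-12) + 6·21 + 0·45 = 90; w1·w1 = 3·3 + 6·6 + 0·0 = 45
λ ≈ 90/45 = 2.0000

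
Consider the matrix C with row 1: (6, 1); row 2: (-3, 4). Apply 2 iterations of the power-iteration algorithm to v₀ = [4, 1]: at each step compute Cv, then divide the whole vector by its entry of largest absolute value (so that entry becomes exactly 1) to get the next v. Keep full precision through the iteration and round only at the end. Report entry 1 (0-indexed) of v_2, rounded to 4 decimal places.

-0.7535

Cv0 = (25.00000, -8.00000); divide by 25.00000 → v1 = (1.00000, -0.32000)
Cv1 = (5.68000, -4.28000); divide by 5.68000 → v2 = (1.00000, -0.75352)
Requested entry of v2: -107/142 = -0.7535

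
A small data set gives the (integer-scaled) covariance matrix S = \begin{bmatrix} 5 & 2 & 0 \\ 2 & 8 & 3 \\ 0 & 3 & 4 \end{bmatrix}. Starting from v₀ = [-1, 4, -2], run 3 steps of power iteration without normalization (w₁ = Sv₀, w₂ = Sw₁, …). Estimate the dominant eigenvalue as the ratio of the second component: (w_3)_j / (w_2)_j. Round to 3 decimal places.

w1 = Sv₀ = (3, 24, 4)
w2 = Sw1 = (63, 210, 88)
w3 = Sw2 = (735, 2070, 982)
Ratio at component: 2070 / 210 = 9.857

λ ≈ 9.857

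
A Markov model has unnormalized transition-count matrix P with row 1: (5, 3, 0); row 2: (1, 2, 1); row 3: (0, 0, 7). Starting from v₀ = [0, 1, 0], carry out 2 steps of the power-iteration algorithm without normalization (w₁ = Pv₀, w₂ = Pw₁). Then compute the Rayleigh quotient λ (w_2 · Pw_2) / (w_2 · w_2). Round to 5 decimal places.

5.90000

w1 = Pv₀ = (3, 2, 0)
w2 = Pw1 = (21, 7, 0)
Pw2 = (126, 35, 0)
w2·Pw2 = 21·126 + 7·35 + 0·0 = 2891; w2·w2 = 21·21 + 7·7 + 0·0 = 490
λ ≈ 2891/490 = 5.90000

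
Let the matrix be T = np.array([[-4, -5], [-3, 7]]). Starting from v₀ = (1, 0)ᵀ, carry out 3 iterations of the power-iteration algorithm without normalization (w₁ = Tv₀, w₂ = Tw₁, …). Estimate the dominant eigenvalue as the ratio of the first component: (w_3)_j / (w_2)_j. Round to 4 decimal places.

w1 = Tv₀ = (-4, -3)
w2 = Tw1 = (31, -9)
w3 = Tw2 = (-79, -156)
Ratio at component: -79 / 31 = -2.5484

-2.5484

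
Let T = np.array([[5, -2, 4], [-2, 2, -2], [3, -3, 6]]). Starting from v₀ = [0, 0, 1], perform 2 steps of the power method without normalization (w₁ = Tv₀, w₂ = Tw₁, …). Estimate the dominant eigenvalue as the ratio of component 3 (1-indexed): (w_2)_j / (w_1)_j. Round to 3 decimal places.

w1 = Tv₀ = (5·0 + (-2)·0 + 4·1; (-2)·0 + 2·0 + (-2)·1; 3·0 + (-3)·0 + 6·1) = (4, -2, 6)
w2 = Tw1 = (5·4 + (-2)·(-2) + 4·6; (-2)·4 + 2·(-2) + (-2)·6; 3·4 + (-3)·(-2) + 6·6) = (48, -24, 54)
Ratio at component: 54 / 6 = 9.000

λ ≈ 9.000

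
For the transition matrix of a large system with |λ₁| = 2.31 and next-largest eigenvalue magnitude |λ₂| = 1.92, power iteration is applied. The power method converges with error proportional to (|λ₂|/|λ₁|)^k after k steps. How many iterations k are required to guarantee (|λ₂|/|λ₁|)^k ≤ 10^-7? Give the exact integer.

|λ₂/λ₁| = 1.92/2.31 = 0.83117
Need k ≥ ln(10^-7) / ln(0.83117) = -16.1181 / -0.1849 ≈ 87.161
Smallest integer k satisfying the bound: 88

88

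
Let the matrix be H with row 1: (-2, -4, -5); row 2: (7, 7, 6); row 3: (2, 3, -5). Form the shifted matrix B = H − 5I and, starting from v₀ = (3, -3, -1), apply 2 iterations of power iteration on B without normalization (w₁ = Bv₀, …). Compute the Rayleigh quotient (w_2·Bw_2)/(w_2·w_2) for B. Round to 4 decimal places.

-11.3811

B = H − 5I has rows (-7, -4, -5); (7, 2, 6); (2, 3, -10)
w1 = Bv₀ = (-4, 9, 7)
w2 = Bw1 = (-43, 32, -51)
Bw2 = (428, -543, 520)
w2·Bw2 = -62300; w2·w2 = 5474; μ ≈ -62300/5474 = -11.3811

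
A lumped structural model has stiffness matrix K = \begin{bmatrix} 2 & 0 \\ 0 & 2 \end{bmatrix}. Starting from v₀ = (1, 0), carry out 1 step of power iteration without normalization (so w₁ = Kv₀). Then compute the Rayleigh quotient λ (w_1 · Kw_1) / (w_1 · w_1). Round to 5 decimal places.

λ ≈ 2.00000

w1 = Kv₀ = (2·1 + 0·0; 0·1 + 2·0) = (2, 0)
Kw1 = (4, 0)
w1·Kw1 = 2·4 + 0·0 = 8; w1·w1 = 2·2 + 0·0 = 4
λ ≈ 8/4 = 2.00000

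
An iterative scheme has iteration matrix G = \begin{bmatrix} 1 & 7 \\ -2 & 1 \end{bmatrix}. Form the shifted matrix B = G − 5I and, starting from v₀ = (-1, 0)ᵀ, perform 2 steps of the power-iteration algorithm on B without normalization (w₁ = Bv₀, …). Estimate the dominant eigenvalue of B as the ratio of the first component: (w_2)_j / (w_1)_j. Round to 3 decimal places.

B = G − 5I has rows (-4, 7); (-2, -4)
w1 = Bv₀ = ((-4)·(-1) + 7·0; (-2)·(-1) + (-4)·0) = (4, 2)
w2 = Bw1 = ((-4)·4 + 7·2; (-2)·4 + (-4)·2) = (-2, -16)
Ratio: -2/4 = -0.500

-0.500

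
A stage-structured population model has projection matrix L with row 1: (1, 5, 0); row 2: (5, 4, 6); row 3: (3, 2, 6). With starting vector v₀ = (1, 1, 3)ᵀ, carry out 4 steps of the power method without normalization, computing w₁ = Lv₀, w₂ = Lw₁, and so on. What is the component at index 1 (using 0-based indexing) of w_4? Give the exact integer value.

w1 = Lv₀ = (1·1 + 5·1 + 0·3; 5·1 + 4·1 + 6·3; 3·1 + 2·1 + 6·3) = (6, 27, 23)
w2 = Lw1 = (1·6 + 5·27 + 0·23; 5·6 + 4·27 + 6·23; 3·6 + 2·27 + 6·23) = (141, 276, 210)
w3 = Lw2 = (1521, 3069, 2235)
w4 = Lw3 = (16866, 33291, 24111)
The requested component of w4 is 33291.

33291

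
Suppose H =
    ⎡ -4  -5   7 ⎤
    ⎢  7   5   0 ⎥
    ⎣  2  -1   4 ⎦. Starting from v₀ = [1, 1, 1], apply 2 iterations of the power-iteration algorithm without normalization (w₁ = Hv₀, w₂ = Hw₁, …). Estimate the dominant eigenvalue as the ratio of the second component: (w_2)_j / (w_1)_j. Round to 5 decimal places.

w1 = Hv₀ = (-2, 12, 5)
w2 = Hw1 = (-17, 46, 4)
Ratio at component: 46 / 12 = 3.83333

λ ≈ 3.83333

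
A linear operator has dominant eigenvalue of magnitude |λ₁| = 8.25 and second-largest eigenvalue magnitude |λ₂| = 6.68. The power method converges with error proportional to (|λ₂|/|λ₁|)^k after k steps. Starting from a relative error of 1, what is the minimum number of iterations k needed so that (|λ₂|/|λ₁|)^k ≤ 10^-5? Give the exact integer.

55

|λ₂/λ₁| = 6.68/8.25 = 0.80970
Need k ≥ ln(10^-5) / ln(0.80970) = -11.5129 / -0.2111 ≈ 54.539
Smallest integer k satisfying the bound: 55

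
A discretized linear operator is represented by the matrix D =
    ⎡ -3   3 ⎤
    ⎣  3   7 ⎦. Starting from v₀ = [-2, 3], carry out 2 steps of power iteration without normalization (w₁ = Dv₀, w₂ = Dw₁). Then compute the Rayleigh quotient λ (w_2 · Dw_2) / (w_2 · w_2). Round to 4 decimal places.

7.0000

w1 = Dv₀ = (15, 15)
w2 = Dw1 = (0, 150)
Dw2 = (450, 1050)
w2·Dw2 = 0·450 + 150·1050 = 157500; w2·w2 = 0·0 + 150·150 = 22500
λ ≈ 157500/22500 = 7.0000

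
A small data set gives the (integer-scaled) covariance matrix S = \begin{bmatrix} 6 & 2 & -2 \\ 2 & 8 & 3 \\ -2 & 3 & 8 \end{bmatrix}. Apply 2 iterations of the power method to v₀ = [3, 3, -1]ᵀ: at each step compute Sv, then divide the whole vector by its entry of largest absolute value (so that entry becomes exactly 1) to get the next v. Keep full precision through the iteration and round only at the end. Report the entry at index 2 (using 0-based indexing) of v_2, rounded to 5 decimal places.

Sv0 = (26.000000, 27.000000, -5.000000); divide by 27.000000 → v1 = (0.962963, 1.000000, -0.185185)
Sv1 = (8.148148, 9.370370, -0.407407); divide by 9.370370 → v2 = (0.869565, 1.000000, -0.043478)
Requested entry of v2: -11/253 = -0.04348

-0.04348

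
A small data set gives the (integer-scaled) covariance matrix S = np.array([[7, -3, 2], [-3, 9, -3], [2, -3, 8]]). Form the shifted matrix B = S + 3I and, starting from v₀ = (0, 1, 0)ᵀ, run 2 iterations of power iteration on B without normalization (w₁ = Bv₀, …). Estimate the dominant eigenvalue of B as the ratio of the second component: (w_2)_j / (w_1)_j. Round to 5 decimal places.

13.50000

B = S + 3I has rows (10, -3, 2); (-3, 12, -3); (2, -3, 11)
w1 = Bv₀ = (-3, 12, -3)
w2 = Bw1 = (-72, 162, -75)
Ratio: 162/12 = 13.50000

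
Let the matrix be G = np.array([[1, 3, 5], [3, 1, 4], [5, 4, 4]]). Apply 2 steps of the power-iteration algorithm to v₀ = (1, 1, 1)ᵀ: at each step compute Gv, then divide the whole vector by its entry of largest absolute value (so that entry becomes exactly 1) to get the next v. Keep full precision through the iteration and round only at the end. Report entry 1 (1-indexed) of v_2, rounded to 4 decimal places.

0.7597

Gv0 = (9.00000, 8.00000, 13.00000); divide by 13.00000 → v1 = (0.69231, 0.61538, 1.00000)
Gv1 = (7.53846, 6.69231, 9.92308); divide by 9.92308 → v2 = (0.75969, 0.67442, 1.00000)
Requested entry of v2: 98/129 = 0.7597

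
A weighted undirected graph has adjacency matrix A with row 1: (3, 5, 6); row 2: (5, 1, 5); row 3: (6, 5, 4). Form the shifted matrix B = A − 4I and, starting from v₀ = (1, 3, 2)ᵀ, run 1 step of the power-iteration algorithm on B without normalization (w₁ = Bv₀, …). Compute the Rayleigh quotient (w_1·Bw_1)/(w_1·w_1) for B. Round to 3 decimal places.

B = A − 4I has rows (-1, 5, 6); (5, -3, 5); (6, 5, 0)
w1 = Bv₀ = ((-1)·1 + 5·3 + 6·2; 5·1 + (-3)·3 + 5·2; 6·1 + 5·3 + 0·2) = (26, 6, 21)
Bw1 = (130, 217, 186)
w1·Bw1 = 8588; w1·w1 = 1153; μ ≈ 8588/1153 = 7.448

μ ≈ 7.448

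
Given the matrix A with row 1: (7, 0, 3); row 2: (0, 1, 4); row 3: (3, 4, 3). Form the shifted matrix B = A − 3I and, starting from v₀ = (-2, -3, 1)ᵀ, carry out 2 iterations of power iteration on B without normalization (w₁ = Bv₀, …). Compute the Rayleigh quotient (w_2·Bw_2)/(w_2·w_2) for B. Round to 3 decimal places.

-1.684

B = A − 3I has rows (4, 0, 3); (0, -2, 4); (3, 4, 0)
w1 = Bv₀ = (4·(-2) + 0·(-3) + 3·1; 0·(-2) + (-2)·(-3) + 4·1; 3·(-2) + 4·(-3) + 0·1) = (-5, 10, -18)
w2 = Bw1 = (4·(-5) + 0·10 + 3·(-18); 0·(-5) + (-2)·10 + 4·(-18); 3·(-5) + 4·10 + 0·(-18)) = (-74, -92, 25)
Bw2 = (-221, 284, -590)
w2·Bw2 = -24524; w2·w2 = 14565; μ ≈ -24524/14565 = -1.684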